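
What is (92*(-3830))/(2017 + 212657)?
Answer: -176180/107337 ≈ -1.6414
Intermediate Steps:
(92*(-3830))/(2017 + 212657) = -352360/214674 = -352360*1/214674 = -176180/107337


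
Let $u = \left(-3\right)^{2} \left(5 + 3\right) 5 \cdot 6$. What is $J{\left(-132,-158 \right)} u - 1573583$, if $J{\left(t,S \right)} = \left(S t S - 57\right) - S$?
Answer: $-7119091103$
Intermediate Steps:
$J{\left(t,S \right)} = -57 - S + t S^{2}$ ($J{\left(t,S \right)} = \left(t S^{2} - 57\right) - S = \left(-57 + t S^{2}\right) - S = -57 - S + t S^{2}$)
$u = 2160$ ($u = 9 \cdot 8 \cdot 5 \cdot 6 = 9 \cdot 40 \cdot 6 = 360 \cdot 6 = 2160$)
$J{\left(-132,-158 \right)} u - 1573583 = \left(-57 - -158 - 132 \left(-158\right)^{2}\right) 2160 - 1573583 = \left(-57 + 158 - 3295248\right) 2160 - 1573583 = \left(-3295147\right) 2160 - 1573583 = -7117517520 - 1573583 = -7119091103$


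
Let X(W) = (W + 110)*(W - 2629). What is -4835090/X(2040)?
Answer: 483509/126635 ≈ 3.8181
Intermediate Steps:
X(W) = (-2629 + W)*(110 + W) (X(W) = (110 + W)*(-2629 + W) = (-2629 + W)*(110 + W))
-4835090/X(2040) = -4835090/(-289190 + 2040² - 2519*2040) = -4835090/(-289190 + 4161600 - 5138760) = -4835090/(-1266350) = -4835090*(-1/1266350) = 483509/126635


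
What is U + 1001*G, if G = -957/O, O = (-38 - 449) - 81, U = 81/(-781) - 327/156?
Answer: 136809169/81224 ≈ 1684.3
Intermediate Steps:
U = -89341/40612 (U = 81*(-1/781) - 327*1/156 = -81/781 - 109/52 = -89341/40612 ≈ -2.1999)
O = -568 (O = -487 - 81 = -568)
G = 957/568 (G = -957/(-568) = -957*(-1/568) = 957/568 ≈ 1.6849)
U + 1001*G = -89341/40612 + 1001*(957/568) = -89341/40612 + 957957/568 = 136809169/81224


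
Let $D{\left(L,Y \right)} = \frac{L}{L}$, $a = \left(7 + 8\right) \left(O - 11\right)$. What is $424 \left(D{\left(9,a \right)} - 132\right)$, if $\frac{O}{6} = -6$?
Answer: $-55544$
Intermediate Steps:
$O = -36$ ($O = 6 \left(-6\right) = -36$)
$a = -705$ ($a = \left(7 + 8\right) \left(-36 - 11\right) = 15 \left(-47\right) = -705$)
$D{\left(L,Y \right)} = 1$
$424 \left(D{\left(9,a \right)} - 132\right) = 424 \left(1 - 132\right) = 424 \left(-131\right) = -55544$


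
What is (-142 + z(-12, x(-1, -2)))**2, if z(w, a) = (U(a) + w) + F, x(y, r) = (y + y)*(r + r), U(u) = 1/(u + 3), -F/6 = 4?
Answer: 3829849/121 ≈ 31652.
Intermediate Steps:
F = -24 (F = -6*4 = -24)
U(u) = 1/(3 + u)
x(y, r) = 4*r*y (x(y, r) = (2*y)*(2*r) = 4*r*y)
z(w, a) = -24 + w + 1/(3 + a) (z(w, a) = (1/(3 + a) + w) - 24 = (w + 1/(3 + a)) - 24 = -24 + w + 1/(3 + a))
(-142 + z(-12, x(-1, -2)))**2 = (-142 + (1 + (-24 - 12)*(3 + 4*(-2)*(-1)))/(3 + 4*(-2)*(-1)))**2 = (-142 + (1 - 36*(3 + 8))/(3 + 8))**2 = (-142 + (1 - 36*11)/11)**2 = (-142 + (1 - 396)/11)**2 = (-142 + (1/11)*(-395))**2 = (-142 - 395/11)**2 = (-1957/11)**2 = 3829849/121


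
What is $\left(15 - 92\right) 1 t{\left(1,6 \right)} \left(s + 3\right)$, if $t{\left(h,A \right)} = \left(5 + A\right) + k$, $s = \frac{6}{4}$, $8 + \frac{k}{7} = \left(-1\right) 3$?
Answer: $22869$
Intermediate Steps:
$k = -77$ ($k = -56 + 7 \left(\left(-1\right) 3\right) = -56 + 7 \left(-3\right) = -56 - 21 = -77$)
$s = \frac{3}{2}$ ($s = 6 \cdot \frac{1}{4} = \frac{3}{2} \approx 1.5$)
$t{\left(h,A \right)} = -72 + A$ ($t{\left(h,A \right)} = \left(5 + A\right) - 77 = -72 + A$)
$\left(15 - 92\right) 1 t{\left(1,6 \right)} \left(s + 3\right) = \left(15 - 92\right) 1 \left(-72 + 6\right) \left(\frac{3}{2} + 3\right) = - 77 \cdot 1 \left(-66\right) \frac{9}{2} = - 77 \left(\left(-66\right) \frac{9}{2}\right) = \left(-77\right) \left(-297\right) = 22869$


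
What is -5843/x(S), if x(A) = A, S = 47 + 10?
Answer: -5843/57 ≈ -102.51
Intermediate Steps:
S = 57
-5843/x(S) = -5843/57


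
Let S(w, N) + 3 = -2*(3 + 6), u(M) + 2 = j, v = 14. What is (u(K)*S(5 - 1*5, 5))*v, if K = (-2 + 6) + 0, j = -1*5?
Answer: 2058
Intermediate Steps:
j = -5
K = 4 (K = 4 + 0 = 4)
u(M) = -7 (u(M) = -2 - 5 = -7)
S(w, N) = -21 (S(w, N) = -3 - 2*(3 + 6) = -3 - 2*9 = -3 - 18 = -21)
(u(K)*S(5 - 1*5, 5))*v = -7*(-21)*14 = 147*14 = 2058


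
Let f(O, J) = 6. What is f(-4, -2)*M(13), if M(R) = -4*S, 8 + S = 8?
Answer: 0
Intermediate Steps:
S = 0 (S = -8 + 8 = 0)
M(R) = 0 (M(R) = -4*0 = 0)
f(-4, -2)*M(13) = 6*0 = 0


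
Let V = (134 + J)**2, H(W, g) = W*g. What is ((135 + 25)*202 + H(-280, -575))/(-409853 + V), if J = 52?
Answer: -193320/375257 ≈ -0.51517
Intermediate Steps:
V = 34596 (V = (134 + 52)**2 = 186**2 = 34596)
((135 + 25)*202 + H(-280, -575))/(-409853 + V) = ((135 + 25)*202 - 280*(-575))/(-409853 + 34596) = (160*202 + 161000)/(-375257) = (32320 + 161000)*(-1/375257) = 193320*(-1/375257) = -193320/375257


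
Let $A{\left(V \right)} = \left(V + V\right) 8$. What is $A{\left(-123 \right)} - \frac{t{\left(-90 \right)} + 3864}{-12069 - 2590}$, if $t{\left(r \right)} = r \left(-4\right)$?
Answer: $- \frac{28844688}{14659} \approx -1967.7$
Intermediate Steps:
$t{\left(r \right)} = - 4 r$
$A{\left(V \right)} = 16 V$ ($A{\left(V \right)} = 2 V 8 = 16 V$)
$A{\left(-123 \right)} - \frac{t{\left(-90 \right)} + 3864}{-12069 - 2590} = 16 \left(-123\right) - \frac{\left(-4\right) \left(-90\right) + 3864}{-12069 - 2590} = -1968 - \frac{360 + 3864}{-14659} = -1968 - 4224 \left(- \frac{1}{14659}\right) = -1968 - - \frac{4224}{14659} = -1968 + \frac{4224}{14659} = - \frac{28844688}{14659}$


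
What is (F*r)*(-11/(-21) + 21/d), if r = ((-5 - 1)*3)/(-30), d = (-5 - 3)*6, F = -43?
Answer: -1247/560 ≈ -2.2268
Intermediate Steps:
d = -48 (d = -8*6 = -48)
r = ⅗ (r = -6*3*(-1/30) = -18*(-1/30) = ⅗ ≈ 0.60000)
(F*r)*(-11/(-21) + 21/d) = (-43*⅗)*(-11/(-21) + 21/(-48)) = -129*(-11*(-1/21) + 21*(-1/48))/5 = -129*(11/21 - 7/16)/5 = -129/5*29/336 = -1247/560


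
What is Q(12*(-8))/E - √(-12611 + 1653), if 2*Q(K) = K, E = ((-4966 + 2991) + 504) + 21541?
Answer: -8/3345 - I*√10958 ≈ -0.0023916 - 104.68*I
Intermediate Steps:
E = 20070 (E = (-1975 + 504) + 21541 = -1471 + 21541 = 20070)
Q(K) = K/2
Q(12*(-8))/E - √(-12611 + 1653) = ((12*(-8))/2)/20070 - √(-12611 + 1653) = ((½)*(-96))*(1/20070) - √(-10958) = -48*1/20070 - I*√10958 = -8/3345 - I*√10958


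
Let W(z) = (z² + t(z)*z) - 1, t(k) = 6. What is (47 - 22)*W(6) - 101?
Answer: 1674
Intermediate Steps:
W(z) = -1 + z² + 6*z (W(z) = (z² + 6*z) - 1 = -1 + z² + 6*z)
(47 - 22)*W(6) - 101 = (47 - 22)*(-1 + 6² + 6*6) - 101 = 25*(-1 + 36 + 36) - 101 = 25*71 - 101 = 1775 - 101 = 1674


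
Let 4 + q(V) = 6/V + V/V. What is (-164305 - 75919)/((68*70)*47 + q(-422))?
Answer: -12671816/11801071 ≈ -1.0738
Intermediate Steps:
q(V) = -3 + 6/V (q(V) = -4 + (6/V + V/V) = -4 + (6/V + 1) = -4 + (1 + 6/V) = -3 + 6/V)
(-164305 - 75919)/((68*70)*47 + q(-422)) = (-164305 - 75919)/((68*70)*47 + (-3 + 6/(-422))) = -240224/(4760*47 + (-3 + 6*(-1/422))) = -240224/(223720 + (-3 - 3/211)) = -240224/(223720 - 636/211) = -240224/47204284/211 = -240224*211/47204284 = -12671816/11801071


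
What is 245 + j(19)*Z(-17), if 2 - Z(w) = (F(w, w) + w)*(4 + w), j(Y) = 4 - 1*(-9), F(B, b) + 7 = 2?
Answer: -3447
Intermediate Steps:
F(B, b) = -5 (F(B, b) = -7 + 2 = -5)
j(Y) = 13 (j(Y) = 4 + 9 = 13)
Z(w) = 2 - (-5 + w)*(4 + w)
245 + j(19)*Z(-17) = 245 + 13*(22 - 17 - 1*(-17)²) = 245 + 13*(22 - 17 - 1*289) = 245 + 13*(22 - 17 - 289) = 245 + 13*(-284) = 245 - 3692 = -3447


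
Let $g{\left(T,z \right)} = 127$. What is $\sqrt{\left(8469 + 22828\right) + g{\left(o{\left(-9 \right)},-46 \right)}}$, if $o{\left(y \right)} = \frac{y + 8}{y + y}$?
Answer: $8 \sqrt{491} \approx 177.27$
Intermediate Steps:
$o{\left(y \right)} = \frac{8 + y}{2 y}$
$\sqrt{\left(8469 + 22828\right) + g{\left(o{\left(-9 \right)},-46 \right)}} = \sqrt{\left(8469 + 22828\right) + 127} = \sqrt{31297 + 127} = \sqrt{31424} = 8 \sqrt{491}$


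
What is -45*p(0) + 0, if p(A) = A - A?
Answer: 0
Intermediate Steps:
p(A) = 0
-45*p(0) + 0 = -45*0 + 0 = 0 + 0 = 0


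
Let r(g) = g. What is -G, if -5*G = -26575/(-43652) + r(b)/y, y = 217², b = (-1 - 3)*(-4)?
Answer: 178869801/1468235020 ≈ 0.12183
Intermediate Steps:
b = 16 (b = -4*(-4) = 16)
y = 47089
G = -178869801/1468235020 (G = -(-26575/(-43652) + 16/47089)/5 = -(-26575*(-1/43652) + 16*(1/47089))/5 = -(26575/43652 + 16/47089)/5 = -⅕*178869801/293647004 = -178869801/1468235020 ≈ -0.12183)
-G = -1*(-178869801/1468235020) = 178869801/1468235020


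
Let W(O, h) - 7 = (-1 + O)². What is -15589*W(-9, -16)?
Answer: -1668023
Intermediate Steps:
W(O, h) = 7 + (-1 + O)²
-15589*W(-9, -16) = -15589*(7 + (-1 - 9)²) = -15589*(7 + (-10)²) = -15589*(7 + 100) = -15589*107 = -1668023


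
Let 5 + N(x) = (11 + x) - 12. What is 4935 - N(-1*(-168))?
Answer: 4773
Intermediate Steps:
N(x) = -6 + x (N(x) = -5 + ((11 + x) - 12) = -5 + (-1 + x) = -6 + x)
4935 - N(-1*(-168)) = 4935 - (-6 - 1*(-168)) = 4935 - (-6 + 168) = 4935 - 1*162 = 4935 - 162 = 4773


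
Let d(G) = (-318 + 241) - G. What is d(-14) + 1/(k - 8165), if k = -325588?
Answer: -21026440/333753 ≈ -63.000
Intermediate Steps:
d(G) = -77 - G
d(-14) + 1/(k - 8165) = (-77 - 1*(-14)) + 1/(-325588 - 8165) = (-77 + 14) + 1/(-333753) = -63 - 1/333753 = -21026440/333753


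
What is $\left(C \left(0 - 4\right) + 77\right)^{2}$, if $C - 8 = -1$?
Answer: $2401$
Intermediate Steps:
$C = 7$ ($C = 8 - 1 = 7$)
$\left(C \left(0 - 4\right) + 77\right)^{2} = \left(7 \left(0 - 4\right) + 77\right)^{2} = \left(7 \left(-4\right) + 77\right)^{2} = \left(-28 + 77\right)^{2} = 49^{2} = 2401$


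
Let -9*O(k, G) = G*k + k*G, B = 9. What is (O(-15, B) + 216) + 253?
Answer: 499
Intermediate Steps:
O(k, G) = -2*G*k/9 (O(k, G) = -(G*k + k*G)/9 = -(G*k + G*k)/9 = -2*G*k/9)
(O(-15, B) + 216) + 253 = (-2/9*9*(-15) + 216) + 253 = (30 + 216) + 253 = 246 + 253 = 499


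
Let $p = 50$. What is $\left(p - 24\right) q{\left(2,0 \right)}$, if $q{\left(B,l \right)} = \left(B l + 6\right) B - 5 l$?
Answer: $312$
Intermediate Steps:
$q{\left(B,l \right)} = - 5 l + B \left(6 + B l\right)$ ($q{\left(B,l \right)} = \left(6 + B l\right) B - 5 l = B \left(6 + B l\right) - 5 l = - 5 l + B \left(6 + B l\right)$)
$\left(p - 24\right) q{\left(2,0 \right)} = \left(50 - 24\right) \left(\left(-5\right) 0 + 6 \cdot 2 + 0 \cdot 2^{2}\right) = \left(50 - 24\right) \left(0 + 12 + 0 \cdot 4\right) = \left(50 - 24\right) \left(0 + 12 + 0\right) = 26 \cdot 12 = 312$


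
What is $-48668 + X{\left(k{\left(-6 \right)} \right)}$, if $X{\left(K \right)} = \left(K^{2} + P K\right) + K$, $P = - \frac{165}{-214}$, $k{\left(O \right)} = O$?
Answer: $- \frac{5204761}{107} \approx -48643.0$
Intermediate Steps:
$P = \frac{165}{214}$ ($P = \left(-165\right) \left(- \frac{1}{214}\right) = \frac{165}{214} \approx 0.77103$)
$X{\left(K \right)} = K^{2} + \frac{379 K}{214}$ ($X{\left(K \right)} = \left(K^{2} + \frac{165 K}{214}\right) + K = K^{2} + \frac{379 K}{214}$)
$-48668 + X{\left(k{\left(-6 \right)} \right)} = -48668 + \frac{1}{214} \left(-6\right) \left(379 + 214 \left(-6\right)\right) = -48668 + \frac{1}{214} \left(-6\right) \left(379 - 1284\right) = -48668 + \frac{1}{214} \left(-6\right) \left(-905\right) = -48668 + \frac{2715}{107} = - \frac{5204761}{107}$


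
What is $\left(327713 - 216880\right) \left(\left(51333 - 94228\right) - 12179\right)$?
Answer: $-6104016642$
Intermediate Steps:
$\left(327713 - 216880\right) \left(\left(51333 - 94228\right) - 12179\right) = 110833 \left(\left(51333 - 94228\right) - 12179\right) = 110833 \left(-42895 - 12179\right) = 110833 \left(-55074\right) = -6104016642$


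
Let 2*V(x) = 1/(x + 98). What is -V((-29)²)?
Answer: -1/1878 ≈ -0.00053248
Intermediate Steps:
V(x) = 1/(2*(98 + x)) (V(x) = 1/(2*(x + 98)) = 1/(2*(98 + x)))
-V((-29)²) = -1/(2*(98 + (-29)²)) = -1/(2*(98 + 841)) = -1/(2*939) = -1*1/1878 = -1/1878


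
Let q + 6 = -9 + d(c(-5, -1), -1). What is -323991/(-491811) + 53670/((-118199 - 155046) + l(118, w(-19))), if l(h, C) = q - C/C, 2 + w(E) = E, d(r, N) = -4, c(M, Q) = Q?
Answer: 4142660283/8959648861 ≈ 0.46237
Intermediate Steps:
w(E) = -2 + E
q = -19 (q = -6 + (-9 - 4) = -6 - 13 = -19)
l(h, C) = -20 (l(h, C) = -19 - C/C = -19 - 1*1 = -19 - 1 = -20)
-323991/(-491811) + 53670/((-118199 - 155046) + l(118, w(-19))) = -323991/(-491811) + 53670/((-118199 - 155046) - 20) = -323991*(-1/491811) + 53670/(-273245 - 20) = 107997/163937 + 53670/(-273265) = 107997/163937 + 53670*(-1/273265) = 107997/163937 - 10734/54653 = 4142660283/8959648861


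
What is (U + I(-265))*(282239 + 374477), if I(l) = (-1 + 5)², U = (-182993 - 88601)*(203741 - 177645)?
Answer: -4654485819425728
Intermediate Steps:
U = -7087517024 (U = -271594*26096 = -7087517024)
I(l) = 16 (I(l) = 4² = 16)
(U + I(-265))*(282239 + 374477) = (-7087517024 + 16)*(282239 + 374477) = -7087517008*656716 = -4654485819425728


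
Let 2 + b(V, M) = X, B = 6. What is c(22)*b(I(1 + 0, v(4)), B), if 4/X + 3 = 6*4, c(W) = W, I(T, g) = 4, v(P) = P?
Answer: -836/21 ≈ -39.810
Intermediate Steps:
X = 4/21 (X = 4/(-3 + 6*4) = 4/(-3 + 24) = 4/21 ≈ 0.19048)
b(V, M) = -38/21 (b(V, M) = -2 + 4/21 = -38/21)
c(22)*b(I(1 + 0, v(4)), B) = 22*(-38/21) = -836/21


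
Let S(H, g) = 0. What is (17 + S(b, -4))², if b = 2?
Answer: 289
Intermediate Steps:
(17 + S(b, -4))² = (17 + 0)² = 17² = 289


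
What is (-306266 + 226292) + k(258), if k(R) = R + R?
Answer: -79458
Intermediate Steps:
k(R) = 2*R
(-306266 + 226292) + k(258) = (-306266 + 226292) + 2*258 = -79974 + 516 = -79458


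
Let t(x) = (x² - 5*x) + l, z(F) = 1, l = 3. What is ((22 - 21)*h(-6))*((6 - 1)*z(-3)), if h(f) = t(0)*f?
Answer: -90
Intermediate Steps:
t(x) = 3 + x² - 5*x (t(x) = (x² - 5*x) + 3 = 3 + x² - 5*x)
h(f) = 3*f (h(f) = (3 + 0² - 5*0)*f = (3 + 0 + 0)*f = 3*f)
((22 - 21)*h(-6))*((6 - 1)*z(-3)) = ((22 - 21)*(3*(-6)))*((6 - 1)*1) = (1*(-18))*(5*1) = -18*5 = -90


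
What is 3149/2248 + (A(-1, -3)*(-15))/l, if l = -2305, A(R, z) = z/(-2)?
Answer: 1461805/1036328 ≈ 1.4106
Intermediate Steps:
A(R, z) = -z/2 (A(R, z) = z*(-1/2) = -z/2)
3149/2248 + (A(-1, -3)*(-15))/l = 3149/2248 + (-1/2*(-3)*(-15))/(-2305) = 3149*(1/2248) + ((3/2)*(-15))*(-1/2305) = 3149/2248 - 45/2*(-1/2305) = 3149/2248 + 9/922 = 1461805/1036328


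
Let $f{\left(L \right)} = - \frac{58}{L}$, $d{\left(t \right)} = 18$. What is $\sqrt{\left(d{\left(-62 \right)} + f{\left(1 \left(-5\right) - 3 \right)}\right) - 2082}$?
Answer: $\frac{i \sqrt{8227}}{2} \approx 45.351 i$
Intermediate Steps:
$\sqrt{\left(d{\left(-62 \right)} + f{\left(1 \left(-5\right) - 3 \right)}\right) - 2082} = \sqrt{\left(18 - \frac{58}{1 \left(-5\right) - 3}\right) - 2082} = \sqrt{\left(18 - \frac{58}{-5 - 3}\right) - 2082} = \sqrt{\left(18 - \frac{58}{-8}\right) - 2082} = \sqrt{\left(18 - - \frac{29}{4}\right) - 2082} = \sqrt{\left(18 + \frac{29}{4}\right) - 2082} = \sqrt{\frac{101}{4} - 2082} = \sqrt{- \frac{8227}{4}} = \frac{i \sqrt{8227}}{2}$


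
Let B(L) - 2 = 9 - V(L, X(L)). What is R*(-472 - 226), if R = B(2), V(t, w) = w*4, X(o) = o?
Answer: -2094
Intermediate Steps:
V(t, w) = 4*w
B(L) = 11 - 4*L (B(L) = 2 + (9 - 4*L) = 11 - 4*L)
R = 3 (R = 11 - 4*2 = 11 - 8 = 3)
R*(-472 - 226) = 3*(-472 - 226) = 3*(-698) = -2094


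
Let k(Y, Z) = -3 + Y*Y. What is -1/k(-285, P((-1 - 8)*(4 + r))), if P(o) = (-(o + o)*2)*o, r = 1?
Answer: -1/81222 ≈ -1.2312e-5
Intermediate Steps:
P(o) = -4*o² (P(o) = (-2*o*2)*o = (-4*o)*o = -4*o²)
k(Y, Z) = -3 + Y²
-1/k(-285, P((-1 - 8)*(4 + r))) = -1/(-3 + (-285)²) = -1/(-3 + 81225) = -1/81222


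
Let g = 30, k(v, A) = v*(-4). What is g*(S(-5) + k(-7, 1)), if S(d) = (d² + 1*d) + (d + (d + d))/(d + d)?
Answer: 1485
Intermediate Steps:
k(v, A) = -4*v
S(d) = 3/2 + d + d² (S(d) = (d² + d) + (d + 2*d)/((2*d)) = (d + d²) + (3*d)*(1/(2*d)) = (d + d²) + 3/2 = 3/2 + d + d²)
g*(S(-5) + k(-7, 1)) = 30*((3/2 - 5 + (-5)²) - 4*(-7)) = 30*((3/2 - 5 + 25) + 28) = 30*(43/2 + 28) = 30*(99/2) = 1485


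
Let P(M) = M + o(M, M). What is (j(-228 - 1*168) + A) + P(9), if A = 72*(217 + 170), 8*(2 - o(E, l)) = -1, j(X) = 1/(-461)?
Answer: 102803453/3688 ≈ 27875.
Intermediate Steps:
j(X) = -1/461
o(E, l) = 17/8 (o(E, l) = 2 - ⅛*(-1) = 2 + ⅛ = 17/8)
P(M) = 17/8 + M (P(M) = M + 17/8 = 17/8 + M)
A = 27864 (A = 72*387 = 27864)
(j(-228 - 1*168) + A) + P(9) = (-1/461 + 27864) + (17/8 + 9) = 12845303/461 + 89/8 = 102803453/3688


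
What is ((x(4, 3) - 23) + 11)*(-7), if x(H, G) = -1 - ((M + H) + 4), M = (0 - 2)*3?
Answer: 105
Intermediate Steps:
M = -6 (M = -2*3 = -6)
x(H, G) = 1 - H (x(H, G) = -1 - ((-6 + H) + 4) = -1 - (-2 + H) = -1 + (2 - H) = 1 - H)
((x(4, 3) - 23) + 11)*(-7) = (((1 - 1*4) - 23) + 11)*(-7) = (((1 - 4) - 23) + 11)*(-7) = ((-3 - 23) + 11)*(-7) = (-26 + 11)*(-7) = -15*(-7) = 105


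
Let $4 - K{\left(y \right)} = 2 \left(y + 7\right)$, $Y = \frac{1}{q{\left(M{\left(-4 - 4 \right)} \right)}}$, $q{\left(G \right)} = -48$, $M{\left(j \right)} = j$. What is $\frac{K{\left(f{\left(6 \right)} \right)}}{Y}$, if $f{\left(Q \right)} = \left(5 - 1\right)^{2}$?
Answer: $2016$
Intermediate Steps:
$f{\left(Q \right)} = 16$ ($f{\left(Q \right)} = 4^{2} = 16$)
$Y = - \frac{1}{48}$ ($Y = \frac{1}{-48} = - \frac{1}{48} \approx -0.020833$)
$K{\left(y \right)} = -10 - 2 y$ ($K{\left(y \right)} = 4 - 2 \left(y + 7\right) = 4 - 2 \left(7 + y\right) = 4 - \left(14 + 2 y\right) = -10 - 2 y$)
$\frac{K{\left(f{\left(6 \right)} \right)}}{Y} = \frac{-10 - 32}{- \frac{1}{48}} = \left(-10 - 32\right) \left(-48\right) = \left(-42\right) \left(-48\right) = 2016$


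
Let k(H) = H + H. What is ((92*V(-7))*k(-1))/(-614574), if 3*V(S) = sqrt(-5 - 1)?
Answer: 92*I*sqrt(6)/921861 ≈ 0.00024445*I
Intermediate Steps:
k(H) = 2*H
V(S) = I*sqrt(6)/3 (V(S) = sqrt(-5 - 1)/3 = sqrt(-6)/3 = (I*sqrt(6))/3 = I*sqrt(6)/3)
((92*V(-7))*k(-1))/(-614574) = ((92*(I*sqrt(6)/3))*(2*(-1)))/(-614574) = ((92*I*sqrt(6)/3)*(-2))*(-1/614574) = -184*I*sqrt(6)/3*(-1/614574) = 92*I*sqrt(6)/921861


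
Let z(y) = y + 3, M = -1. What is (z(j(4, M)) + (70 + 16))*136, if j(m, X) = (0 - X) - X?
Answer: 12376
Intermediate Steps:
j(m, X) = -2*X (j(m, X) = -X - X = -2*X)
z(y) = 3 + y
(z(j(4, M)) + (70 + 16))*136 = ((3 - 2*(-1)) + (70 + 16))*136 = ((3 + 2) + 86)*136 = (5 + 86)*136 = 91*136 = 12376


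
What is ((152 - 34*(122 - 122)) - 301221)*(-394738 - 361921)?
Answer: 227806568471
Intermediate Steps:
((152 - 34*(122 - 122)) - 301221)*(-394738 - 361921) = ((152 - 34*0) - 301221)*(-756659) = ((152 + 0) - 301221)*(-756659) = (152 - 301221)*(-756659) = -301069*(-756659) = 227806568471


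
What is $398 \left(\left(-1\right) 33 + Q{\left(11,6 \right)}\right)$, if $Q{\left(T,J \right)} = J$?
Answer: $-10746$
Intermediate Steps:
$398 \left(\left(-1\right) 33 + Q{\left(11,6 \right)}\right) = 398 \left(\left(-1\right) 33 + 6\right) = 398 \left(-33 + 6\right) = 398 \left(-27\right) = -10746$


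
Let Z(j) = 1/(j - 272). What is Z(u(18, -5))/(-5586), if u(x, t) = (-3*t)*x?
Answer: 1/11172 ≈ 8.9510e-5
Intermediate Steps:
u(x, t) = -3*t*x
Z(j) = 1/(-272 + j)
Z(u(18, -5))/(-5586) = 1/(-272 - 3*(-5)*18*(-5586)) = -1/5586/(-272 + 270) = -1/5586/(-2) = -½*(-1/5586) = 1/11172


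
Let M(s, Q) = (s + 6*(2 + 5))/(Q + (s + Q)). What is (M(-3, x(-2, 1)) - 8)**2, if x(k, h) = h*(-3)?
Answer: 1369/9 ≈ 152.11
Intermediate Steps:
x(k, h) = -3*h
M(s, Q) = (42 + s)/(s + 2*Q) (M(s, Q) = (s + 6*7)/(Q + (Q + s)) = (s + 42)/(s + 2*Q) = (42 + s)/(s + 2*Q))
(M(-3, x(-2, 1)) - 8)**2 = ((42 - 3)/(-3 + 2*(-3*1)) - 8)**2 = (39/(-3 + 2*(-3)) - 8)**2 = (39/(-3 - 6) - 8)**2 = (39/(-9) - 8)**2 = (-1/9*39 - 8)**2 = (-13/3 - 8)**2 = (-37/3)**2 = 1369/9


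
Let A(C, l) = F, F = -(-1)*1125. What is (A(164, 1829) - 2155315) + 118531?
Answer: -2035659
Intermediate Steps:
F = 1125 (F = -1*(-1125) = 1125)
A(C, l) = 1125
(A(164, 1829) - 2155315) + 118531 = (1125 - 2155315) + 118531 = -2154190 + 118531 = -2035659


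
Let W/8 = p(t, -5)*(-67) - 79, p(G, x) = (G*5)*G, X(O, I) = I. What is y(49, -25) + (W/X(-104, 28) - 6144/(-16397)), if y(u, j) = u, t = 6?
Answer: -392419187/114779 ≈ -3418.9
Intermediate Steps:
p(G, x) = 5*G**2 (p(G, x) = (5*G)*G = 5*G**2)
W = -97112 (W = 8*((5*6**2)*(-67) - 79) = 8*((5*36)*(-67) - 79) = 8*(180*(-67) - 79) = 8*(-12060 - 79) = 8*(-12139) = -97112)
y(49, -25) + (W/X(-104, 28) - 6144/(-16397)) = 49 + (-97112/28 - 6144/(-16397)) = 49 + (-97112*1/28 - 6144*(-1/16397)) = 49 + (-24278/7 + 6144/16397) = 49 - 398043358/114779 = -392419187/114779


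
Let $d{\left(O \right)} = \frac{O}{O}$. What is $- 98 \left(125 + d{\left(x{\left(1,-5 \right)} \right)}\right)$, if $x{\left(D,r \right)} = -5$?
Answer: $-12348$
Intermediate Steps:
$d{\left(O \right)} = 1$
$- 98 \left(125 + d{\left(x{\left(1,-5 \right)} \right)}\right) = - 98 \left(125 + 1\right) = \left(-98\right) 126 = -12348$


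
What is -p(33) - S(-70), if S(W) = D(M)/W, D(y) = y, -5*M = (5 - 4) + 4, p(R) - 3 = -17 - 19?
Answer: 2309/70 ≈ 32.986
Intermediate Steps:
p(R) = -33 (p(R) = 3 + (-17 - 19) = 3 - 36 = -33)
M = -1 (M = -((5 - 4) + 4)/5 = -(1 + 4)/5 = -⅕*5 = -1)
S(W) = -1/W
-p(33) - S(-70) = -1*(-33) - (-1)/(-70) = 33 - (-1)*(-1)/70 = 33 - 1*1/70 = 33 - 1/70 = 2309/70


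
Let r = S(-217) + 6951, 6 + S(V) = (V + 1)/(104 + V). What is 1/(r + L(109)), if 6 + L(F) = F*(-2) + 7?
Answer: 113/760480 ≈ 0.00014859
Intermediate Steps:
L(F) = 1 - 2*F (L(F) = -6 + (F*(-2) + 7) = -6 + (-2*F + 7) = -6 + (7 - 2*F) = 1 - 2*F)
S(V) = -6 + (1 + V)/(104 + V) (S(V) = -6 + (V + 1)/(104 + V) = -6 + (1 + V)/(104 + V))
r = 785001/113 (r = (-623 - 5*(-217))/(104 - 217) + 6951 = (-623 + 1085)/(-113) + 6951 = -1/113*462 + 6951 = -462/113 + 6951 = 785001/113 ≈ 6946.9)
1/(r + L(109)) = 1/(785001/113 + (1 - 2*109)) = 1/(785001/113 + (1 - 218)) = 1/(785001/113 - 217) = 1/(760480/113) = 113/760480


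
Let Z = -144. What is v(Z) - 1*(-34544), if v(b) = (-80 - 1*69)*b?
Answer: 56000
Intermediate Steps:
v(b) = -149*b (v(b) = (-80 - 69)*b = -149*b)
v(Z) - 1*(-34544) = -149*(-144) - 1*(-34544) = 21456 + 34544 = 56000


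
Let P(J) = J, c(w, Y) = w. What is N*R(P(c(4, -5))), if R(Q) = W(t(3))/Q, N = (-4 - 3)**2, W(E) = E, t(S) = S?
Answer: 147/4 ≈ 36.750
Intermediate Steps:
N = 49 (N = (-7)**2 = 49)
R(Q) = 3/Q
N*R(P(c(4, -5))) = 49*(3/4) = 147/4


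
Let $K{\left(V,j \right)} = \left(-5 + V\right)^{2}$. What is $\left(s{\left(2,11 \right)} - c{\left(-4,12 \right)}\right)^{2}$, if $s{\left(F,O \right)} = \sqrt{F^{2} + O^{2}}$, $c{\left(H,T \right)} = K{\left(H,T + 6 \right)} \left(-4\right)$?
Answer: $105101 + 3240 \sqrt{5} \approx 1.1235 \cdot 10^{5}$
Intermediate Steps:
$c{\left(H,T \right)} = - 4 \left(-5 + H\right)^{2}$ ($c{\left(H,T \right)} = \left(-5 + H\right)^{2} \left(-4\right) = - 4 \left(-5 + H\right)^{2}$)
$\left(s{\left(2,11 \right)} - c{\left(-4,12 \right)}\right)^{2} = \left(\sqrt{2^{2} + 11^{2}} - - 4 \left(-5 - 4\right)^{2}\right)^{2} = \left(\sqrt{4 + 121} - - 4 \left(-9\right)^{2}\right)^{2} = \left(\sqrt{125} - \left(-4\right) 81\right)^{2} = \left(5 \sqrt{5} - -324\right)^{2} = \left(5 \sqrt{5} + 324\right)^{2} = \left(324 + 5 \sqrt{5}\right)^{2}$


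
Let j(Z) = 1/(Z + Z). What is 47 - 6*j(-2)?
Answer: 97/2 ≈ 48.500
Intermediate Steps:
j(Z) = 1/(2*Z)
47 - 6*j(-2) = 47 - 3/(-2) = 47 - 3*(-1)/2 = 47 - 6*(-1/4) = 47 + 3/2 = 97/2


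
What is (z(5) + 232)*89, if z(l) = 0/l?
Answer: 20648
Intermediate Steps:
z(l) = 0
(z(5) + 232)*89 = (0 + 232)*89 = 232*89 = 20648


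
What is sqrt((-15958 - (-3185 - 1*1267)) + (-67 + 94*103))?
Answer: I*sqrt(1891) ≈ 43.486*I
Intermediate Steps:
sqrt((-15958 - (-3185 - 1*1267)) + (-67 + 94*103)) = sqrt((-15958 - (-3185 - 1267)) + (-67 + 9682)) = sqrt((-15958 - 1*(-4452)) + 9615) = sqrt((-15958 + 4452) + 9615) = sqrt(-11506 + 9615) = sqrt(-1891) = I*sqrt(1891)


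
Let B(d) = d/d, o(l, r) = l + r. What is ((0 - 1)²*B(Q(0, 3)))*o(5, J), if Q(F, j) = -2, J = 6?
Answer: 11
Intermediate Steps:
B(d) = 1
((0 - 1)²*B(Q(0, 3)))*o(5, J) = ((0 - 1)²*1)*(5 + 6) = ((-1)²*1)*11 = (1*1)*11 = 1*11 = 11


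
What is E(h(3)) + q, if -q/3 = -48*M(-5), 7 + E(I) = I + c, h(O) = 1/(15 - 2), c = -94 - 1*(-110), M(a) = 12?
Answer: 22582/13 ≈ 1737.1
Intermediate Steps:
c = 16 (c = -94 + 110 = 16)
h(O) = 1/13
E(I) = 9 + I (E(I) = -7 + (I + 16) = -7 + (16 + I) = 9 + I)
q = 1728 (q = -(-144)*12 = -3*(-576) = 1728)
E(h(3)) + q = (9 + 1/13) + 1728 = 118/13 + 1728 = 22582/13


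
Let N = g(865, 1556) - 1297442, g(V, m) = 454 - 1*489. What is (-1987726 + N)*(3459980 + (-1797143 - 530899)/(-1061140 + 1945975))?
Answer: -3352559599521602458/294945 ≈ -1.1367e+13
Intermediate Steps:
g(V, m) = -35 (g(V, m) = 454 - 489 = -35)
N = -1297477 (N = -35 - 1297442 = -1297477)
(-1987726 + N)*(3459980 + (-1797143 - 530899)/(-1061140 + 1945975)) = (-1987726 - 1297477)*(3459980 + (-1797143 - 530899)/(-1061140 + 1945975)) = -3285203*(3459980 - 2328042/884835) = -3285203*(3459980 - 2328042*1/884835) = -3285203*(3459980 - 776014/294945) = -3285203*1020503025086/294945 = -3352559599521602458/294945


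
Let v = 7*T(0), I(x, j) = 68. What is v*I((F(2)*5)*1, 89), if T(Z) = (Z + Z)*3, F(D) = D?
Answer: 0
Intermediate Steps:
T(Z) = 6*Z (T(Z) = (2*Z)*3 = 6*Z)
v = 0 (v = 7*(6*0) = 7*0 = 0)
v*I((F(2)*5)*1, 89) = 0*68 = 0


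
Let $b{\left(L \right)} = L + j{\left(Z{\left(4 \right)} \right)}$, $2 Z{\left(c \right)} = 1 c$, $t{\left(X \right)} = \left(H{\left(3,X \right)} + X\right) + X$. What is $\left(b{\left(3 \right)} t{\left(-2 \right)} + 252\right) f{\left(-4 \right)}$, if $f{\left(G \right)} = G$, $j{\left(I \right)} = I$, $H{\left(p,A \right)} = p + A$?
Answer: $-948$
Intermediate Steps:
$H{\left(p,A \right)} = A + p$
$t{\left(X \right)} = 3 + 3 X$ ($t{\left(X \right)} = \left(\left(X + 3\right) + X\right) + X = \left(\left(3 + X\right) + X\right) + X = \left(3 + 2 X\right) + X = 3 + 3 X$)
$Z{\left(c \right)} = \frac{c}{2}$ ($Z{\left(c \right)} = \frac{1 c}{2} = \frac{c}{2}$)
$b{\left(L \right)} = 2 + L$ ($b{\left(L \right)} = L + \frac{1}{2} \cdot 4 = L + 2 = 2 + L$)
$\left(b{\left(3 \right)} t{\left(-2 \right)} + 252\right) f{\left(-4 \right)} = \left(\left(2 + 3\right) \left(3 + 3 \left(-2\right)\right) + 252\right) \left(-4\right) = \left(5 \left(3 - 6\right) + 252\right) \left(-4\right) = \left(5 \left(-3\right) + 252\right) \left(-4\right) = \left(-15 + 252\right) \left(-4\right) = 237 \left(-4\right) = -948$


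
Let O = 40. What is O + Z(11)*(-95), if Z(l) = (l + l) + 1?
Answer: -2145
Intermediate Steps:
Z(l) = 1 + 2*l (Z(l) = 2*l + 1 = 1 + 2*l)
O + Z(11)*(-95) = 40 + (1 + 2*11)*(-95) = 40 + (1 + 22)*(-95) = 40 + 23*(-95) = 40 - 2185 = -2145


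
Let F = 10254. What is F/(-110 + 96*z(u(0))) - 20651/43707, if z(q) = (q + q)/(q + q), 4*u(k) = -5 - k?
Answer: -224230346/305949 ≈ -732.90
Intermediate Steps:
u(k) = -5/4 - k/4 (u(k) = (-5 - k)/4 = -5/4 - k/4)
z(q) = 1 (z(q) = (2*q)/((2*q)) = (2*q)*(1/(2*q)) = 1)
F/(-110 + 96*z(u(0))) - 20651/43707 = 10254/(-110 + 96*1) - 20651/43707 = 10254/(-110 + 96) - 20651*1/43707 = 10254/(-14) - 20651/43707 = 10254*(-1/14) - 20651/43707 = -5127/7 - 20651/43707 = -224230346/305949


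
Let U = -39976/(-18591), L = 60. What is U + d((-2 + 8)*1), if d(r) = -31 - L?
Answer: -1651805/18591 ≈ -88.850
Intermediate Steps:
d(r) = -91 (d(r) = -31 - 1*60 = -31 - 60 = -91)
U = 39976/18591 (U = -39976*(-1/18591) = 39976/18591 ≈ 2.1503)
U + d((-2 + 8)*1) = 39976/18591 - 91 = -1651805/18591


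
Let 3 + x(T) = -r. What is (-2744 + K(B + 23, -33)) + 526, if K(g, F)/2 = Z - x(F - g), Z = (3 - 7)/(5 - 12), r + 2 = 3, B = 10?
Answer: -15462/7 ≈ -2208.9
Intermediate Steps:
r = 1 (r = -2 + 3 = 1)
Z = 4/7 (Z = -4/(-7) = -4*(-⅐) = 4/7 ≈ 0.57143)
x(T) = -4 (x(T) = -3 - 1*1 = -3 - 1 = -4)
K(g, F) = 64/7 (K(g, F) = 2*(4/7 - 1*(-4)) = 2*(4/7 + 4) = 2*(32/7) = 64/7)
(-2744 + K(B + 23, -33)) + 526 = (-2744 + 64/7) + 526 = -19144/7 + 526 = -15462/7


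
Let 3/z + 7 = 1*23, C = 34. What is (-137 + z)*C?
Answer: -37213/8 ≈ -4651.6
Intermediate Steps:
z = 3/16 (z = 3/(-7 + 1*23) = 3/(-7 + 23) = 3/16 ≈ 0.18750)
(-137 + z)*C = (-137 + 3/16)*34 = -2189/16*34 = -37213/8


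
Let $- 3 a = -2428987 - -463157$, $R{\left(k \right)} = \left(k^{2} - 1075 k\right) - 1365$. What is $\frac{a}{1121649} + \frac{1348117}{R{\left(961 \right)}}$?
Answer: $- \frac{1439431452343}{124412185431} \approx -11.57$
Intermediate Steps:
$R{\left(k \right)} = -1365 + k^{2} - 1075 k$
$a = \frac{1965830}{3}$ ($a = - \frac{-2428987 - -463157}{3} = - \frac{-2428987 + 463157}{3} = \left(- \frac{1}{3}\right) \left(-1965830\right) = \frac{1965830}{3} \approx 6.5528 \cdot 10^{5}$)
$\frac{a}{1121649} + \frac{1348117}{R{\left(961 \right)}} = \frac{1965830}{3 \cdot 1121649} + \frac{1348117}{-1365 + 961^{2} - 1033075} = \frac{1965830}{3} \cdot \frac{1}{1121649} + \frac{1348117}{-1365 + 923521 - 1033075} = \frac{1965830}{3364947} + \frac{1348117}{-110919} = \frac{1965830}{3364947} + 1348117 \left(- \frac{1}{110919}\right) = \frac{1965830}{3364947} - \frac{1348117}{110919} = - \frac{1439431452343}{124412185431}$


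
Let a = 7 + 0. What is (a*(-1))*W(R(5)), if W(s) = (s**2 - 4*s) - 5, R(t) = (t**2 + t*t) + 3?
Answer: -18144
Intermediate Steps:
R(t) = 3 + 2*t**2 (R(t) = (t**2 + t**2) + 3 = 2*t**2 + 3 = 3 + 2*t**2)
a = 7
W(s) = -5 + s**2 - 4*s
(a*(-1))*W(R(5)) = (7*(-1))*(-5 + (3 + 2*5**2)**2 - 4*(3 + 2*5**2)) = -7*(-5 + (3 + 2*25)**2 - 4*(3 + 2*25)) = -7*(-5 + (3 + 50)**2 - 4*(3 + 50)) = -7*(-5 + 53**2 - 4*53) = -7*(-5 + 2809 - 212) = -7*2592 = -18144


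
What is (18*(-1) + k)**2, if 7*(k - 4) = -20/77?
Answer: 57244356/290521 ≈ 197.04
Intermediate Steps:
k = 2136/539 (k = 4 + (-20/77)/7 = 4 + (-20*1/77)/7 = 4 + (1/7)*(-20/77) = 4 - 20/539 = 2136/539 ≈ 3.9629)
(18*(-1) + k)**2 = (18*(-1) + 2136/539)**2 = (-18 + 2136/539)**2 = (-7566/539)**2 = 57244356/290521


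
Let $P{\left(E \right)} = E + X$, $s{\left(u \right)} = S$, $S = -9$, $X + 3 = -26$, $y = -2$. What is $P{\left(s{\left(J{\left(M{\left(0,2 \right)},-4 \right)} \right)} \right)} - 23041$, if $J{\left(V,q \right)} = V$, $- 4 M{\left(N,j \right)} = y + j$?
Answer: $-23079$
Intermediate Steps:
$X = -29$ ($X = -3 - 26 = -29$)
$M{\left(N,j \right)} = \frac{1}{2} - \frac{j}{4}$ ($M{\left(N,j \right)} = - \frac{-2 + j}{4} = \frac{1}{2} - \frac{j}{4}$)
$s{\left(u \right)} = -9$
$P{\left(E \right)} = -29 + E$ ($P{\left(E \right)} = E - 29 = -29 + E$)
$P{\left(s{\left(J{\left(M{\left(0,2 \right)},-4 \right)} \right)} \right)} - 23041 = \left(-29 - 9\right) - 23041 = -38 - 23041 = -23079$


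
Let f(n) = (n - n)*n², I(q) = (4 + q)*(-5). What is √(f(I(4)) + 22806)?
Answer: 3*√2534 ≈ 151.02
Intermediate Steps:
I(q) = -20 - 5*q
f(n) = 0 (f(n) = 0*n² = 0)
√(f(I(4)) + 22806) = √(0 + 22806) = √22806 = 3*√2534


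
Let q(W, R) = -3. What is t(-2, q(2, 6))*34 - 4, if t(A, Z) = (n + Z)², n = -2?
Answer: 846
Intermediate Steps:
t(A, Z) = (-2 + Z)²
t(-2, q(2, 6))*34 - 4 = (-2 - 3)²*34 - 4 = (-5)²*34 - 4 = 25*34 - 4 = 850 - 4 = 846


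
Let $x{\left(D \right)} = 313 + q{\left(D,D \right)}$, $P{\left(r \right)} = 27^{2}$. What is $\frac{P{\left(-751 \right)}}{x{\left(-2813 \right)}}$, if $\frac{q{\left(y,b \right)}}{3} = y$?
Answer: $- \frac{729}{8126} \approx -0.089712$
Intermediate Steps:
$q{\left(y,b \right)} = 3 y$
$P{\left(r \right)} = 729$
$x{\left(D \right)} = 313 + 3 D$
$\frac{P{\left(-751 \right)}}{x{\left(-2813 \right)}} = \frac{729}{313 + 3 \left(-2813\right)} = \frac{729}{313 - 8439} = \frac{729}{-8126} = 729 \left(- \frac{1}{8126}\right) = - \frac{729}{8126}$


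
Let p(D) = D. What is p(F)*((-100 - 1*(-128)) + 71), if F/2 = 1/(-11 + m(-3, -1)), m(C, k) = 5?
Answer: -33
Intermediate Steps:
F = -⅓ (F = 2/(-11 + 5) = 2/(-6) = 2*(-⅙) = -⅓ ≈ -0.33333)
p(F)*((-100 - 1*(-128)) + 71) = -((-100 - 1*(-128)) + 71)/3 = -((-100 + 128) + 71)/3 = -(28 + 71)/3 = -⅓*99 = -33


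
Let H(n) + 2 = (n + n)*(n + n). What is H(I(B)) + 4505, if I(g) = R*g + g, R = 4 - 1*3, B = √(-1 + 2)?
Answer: 4519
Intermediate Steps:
B = 1 (B = √1 = 1)
R = 1 (R = 4 - 3 = 1)
I(g) = 2*g (I(g) = 1*g + g = g + g = 2*g)
H(n) = -2 + 4*n² (H(n) = -2 + (n + n)*(n + n) = -2 + (2*n)*(2*n) = -2 + 4*n²)
H(I(B)) + 4505 = (-2 + 4*(2*1)²) + 4505 = (-2 + 4*2²) + 4505 = (-2 + 4*4) + 4505 = (-2 + 16) + 4505 = 14 + 4505 = 4519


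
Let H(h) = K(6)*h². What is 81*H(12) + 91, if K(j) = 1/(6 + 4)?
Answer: 6287/5 ≈ 1257.4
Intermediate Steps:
K(j) = ⅒ (K(j) = 1/10 = ⅒)
H(h) = h²/10
81*H(12) + 91 = 81*((⅒)*12²) + 91 = 81*((⅒)*144) + 91 = 81*(72/5) + 91 = 5832/5 + 91 = 6287/5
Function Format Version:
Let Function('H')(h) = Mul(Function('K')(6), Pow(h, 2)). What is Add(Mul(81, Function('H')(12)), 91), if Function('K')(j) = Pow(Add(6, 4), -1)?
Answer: Rational(6287, 5) ≈ 1257.4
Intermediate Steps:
Function('K')(j) = Rational(1, 10) (Function('K')(j) = Pow(10, -1) = Rational(1, 10))
Function('H')(h) = Mul(Rational(1, 10), Pow(h, 2))
Add(Mul(81, Function('H')(12)), 91) = Add(Mul(81, Mul(Rational(1, 10), Pow(12, 2))), 91) = Add(Mul(81, Mul(Rational(1, 10), 144)), 91) = Add(Mul(81, Rational(72, 5)), 91) = Add(Rational(5832, 5), 91) = Rational(6287, 5)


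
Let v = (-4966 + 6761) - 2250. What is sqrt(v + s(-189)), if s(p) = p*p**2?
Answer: 2*I*sqrt(1687931) ≈ 2598.4*I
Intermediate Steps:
v = -455 (v = 1795 - 2250 = -455)
s(p) = p**3
sqrt(v + s(-189)) = sqrt(-455 + (-189)**3) = sqrt(-455 - 6751269) = sqrt(-6751724) = 2*I*sqrt(1687931)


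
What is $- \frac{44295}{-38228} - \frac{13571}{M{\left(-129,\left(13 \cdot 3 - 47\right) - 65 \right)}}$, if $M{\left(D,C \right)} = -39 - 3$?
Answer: $\frac{260326289}{802788} \approx 324.28$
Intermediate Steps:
$M{\left(D,C \right)} = -42$ ($M{\left(D,C \right)} = -39 - 3 = -42$)
$- \frac{44295}{-38228} - \frac{13571}{M{\left(-129,\left(13 \cdot 3 - 47\right) - 65 \right)}} = - \frac{44295}{-38228} - \frac{13571}{-42} = \left(-44295\right) \left(- \frac{1}{38228}\right) - - \frac{13571}{42} = \frac{44295}{38228} + \frac{13571}{42} = \frac{260326289}{802788}$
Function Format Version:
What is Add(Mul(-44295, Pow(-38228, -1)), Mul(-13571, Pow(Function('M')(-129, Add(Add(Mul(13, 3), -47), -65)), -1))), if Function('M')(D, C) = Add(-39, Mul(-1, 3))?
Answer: Rational(260326289, 802788) ≈ 324.28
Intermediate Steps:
Function('M')(D, C) = -42 (Function('M')(D, C) = Add(-39, -3) = -42)
Add(Mul(-44295, Pow(-38228, -1)), Mul(-13571, Pow(Function('M')(-129, Add(Add(Mul(13, 3), -47), -65)), -1))) = Add(Mul(-44295, Pow(-38228, -1)), Mul(-13571, Pow(-42, -1))) = Add(Mul(-44295, Rational(-1, 38228)), Mul(-13571, Rational(-1, 42))) = Add(Rational(44295, 38228), Rational(13571, 42)) = Rational(260326289, 802788)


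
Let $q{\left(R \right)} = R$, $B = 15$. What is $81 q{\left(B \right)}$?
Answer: $1215$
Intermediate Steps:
$81 q{\left(B \right)} = 81 \cdot 15 = 1215$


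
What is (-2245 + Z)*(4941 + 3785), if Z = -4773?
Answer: -61239068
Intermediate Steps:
(-2245 + Z)*(4941 + 3785) = (-2245 - 4773)*(4941 + 3785) = -7018*8726 = -61239068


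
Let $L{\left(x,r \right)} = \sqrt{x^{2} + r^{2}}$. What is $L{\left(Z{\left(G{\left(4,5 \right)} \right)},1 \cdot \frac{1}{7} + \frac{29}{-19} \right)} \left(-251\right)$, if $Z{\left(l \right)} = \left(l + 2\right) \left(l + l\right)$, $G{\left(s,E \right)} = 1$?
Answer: $- \frac{502 \sqrt{167665}}{133} \approx -1545.5$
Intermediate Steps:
$Z{\left(l \right)} = 2 l \left(2 + l\right)$ ($Z{\left(l \right)} = \left(2 + l\right) 2 l = 2 l \left(2 + l\right)$)
$L{\left(x,r \right)} = \sqrt{r^{2} + x^{2}}$
$L{\left(Z{\left(G{\left(4,5 \right)} \right)},1 \cdot \frac{1}{7} + \frac{29}{-19} \right)} \left(-251\right) = \sqrt{\left(1 \cdot \frac{1}{7} + \frac{29}{-19}\right)^{2} + \left(2 \cdot 1 \left(2 + 1\right)\right)^{2}} \left(-251\right) = \sqrt{\left(1 \cdot \frac{1}{7} + 29 \left(- \frac{1}{19}\right)\right)^{2} + \left(2 \cdot 1 \cdot 3\right)^{2}} \left(-251\right) = \sqrt{\left(\frac{1}{7} - \frac{29}{19}\right)^{2} + 6^{2}} \left(-251\right) = \sqrt{\left(- \frac{184}{133}\right)^{2} + 36} \left(-251\right) = \sqrt{\frac{33856}{17689} + 36} \left(-251\right) = \sqrt{\frac{670660}{17689}} \left(-251\right) = \frac{2 \sqrt{167665}}{133} \left(-251\right) = - \frac{502 \sqrt{167665}}{133}$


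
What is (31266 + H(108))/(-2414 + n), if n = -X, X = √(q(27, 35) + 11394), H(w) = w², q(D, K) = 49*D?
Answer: -103633020/5814679 + 386370*√157/5814679 ≈ -16.990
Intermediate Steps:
X = 9*√157 (X = √(49*27 + 11394) = √(1323 + 11394) = √12717 = 9*√157 ≈ 112.77)
n = -9*√157 ≈ -112.77
(31266 + H(108))/(-2414 + n) = (31266 + 108²)/(-2414 - 9*√157) = (31266 + 11664)/(-2414 - 9*√157) = 42930/(-2414 - 9*√157)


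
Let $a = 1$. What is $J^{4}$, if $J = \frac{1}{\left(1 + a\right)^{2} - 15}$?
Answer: $\frac{1}{14641} \approx 6.8301 \cdot 10^{-5}$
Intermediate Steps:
$J = - \frac{1}{11}$ ($J = \frac{1}{\left(1 + 1\right)^{2} - 15} = \frac{1}{2^{2} - 15} = \frac{1}{4 - 15} = \frac{1}{-11} = - \frac{1}{11} \approx -0.090909$)
$J^{4} = \left(- \frac{1}{11}\right)^{4} = \frac{1}{14641}$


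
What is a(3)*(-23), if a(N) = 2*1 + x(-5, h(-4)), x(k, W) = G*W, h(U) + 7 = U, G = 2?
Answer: 460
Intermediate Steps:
h(U) = -7 + U
x(k, W) = 2*W
a(N) = -20 (a(N) = 2*1 + 2*(-7 - 4) = 2 + 2*(-11) = 2 - 22 = -20)
a(3)*(-23) = -20*(-23) = 460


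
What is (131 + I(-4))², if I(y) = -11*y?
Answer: 30625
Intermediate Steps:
(131 + I(-4))² = (131 - 11*(-4))² = (131 + 44)² = 175² = 30625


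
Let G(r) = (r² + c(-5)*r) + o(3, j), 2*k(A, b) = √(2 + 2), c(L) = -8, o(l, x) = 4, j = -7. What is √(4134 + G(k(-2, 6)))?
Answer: 9*√51 ≈ 64.273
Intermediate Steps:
k(A, b) = 1 (k(A, b) = √(2 + 2)/2 = √4/2 = (½)*2 = 1)
G(r) = 4 + r² - 8*r (G(r) = (r² - 8*r) + 4 = 4 + r² - 8*r)
√(4134 + G(k(-2, 6))) = √(4134 + (4 + 1² - 8*1)) = √(4134 + (4 + 1 - 8)) = √(4134 - 3) = √4131 = 9*√51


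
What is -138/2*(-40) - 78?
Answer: 2682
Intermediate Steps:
-138/2*(-40) - 78 = -138*½*(-40) - 78 = -69*(-40) - 78 = 2760 - 78 = 2682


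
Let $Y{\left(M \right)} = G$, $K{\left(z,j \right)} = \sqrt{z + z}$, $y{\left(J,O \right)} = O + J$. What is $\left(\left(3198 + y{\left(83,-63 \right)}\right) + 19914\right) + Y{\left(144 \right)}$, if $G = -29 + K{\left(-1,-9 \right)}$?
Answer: $23103 + i \sqrt{2} \approx 23103.0 + 1.4142 i$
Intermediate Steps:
$y{\left(J,O \right)} = J + O$
$K{\left(z,j \right)} = \sqrt{2} \sqrt{z}$ ($K{\left(z,j \right)} = \sqrt{2 z} = \sqrt{2} \sqrt{z}$)
$G = -29 + i \sqrt{2}$ ($G = -29 + \sqrt{2} \sqrt{-1} = -29 + \sqrt{2} i = -29 + i \sqrt{2} \approx -29.0 + 1.4142 i$)
$Y{\left(M \right)} = -29 + i \sqrt{2}$
$\left(\left(3198 + y{\left(83,-63 \right)}\right) + 19914\right) + Y{\left(144 \right)} = \left(\left(3198 + \left(83 - 63\right)\right) + 19914\right) - \left(29 - i \sqrt{2}\right) = \left(\left(3198 + 20\right) + 19914\right) - \left(29 - i \sqrt{2}\right) = \left(3218 + 19914\right) - \left(29 - i \sqrt{2}\right) = 23132 - \left(29 - i \sqrt{2}\right) = 23103 + i \sqrt{2}$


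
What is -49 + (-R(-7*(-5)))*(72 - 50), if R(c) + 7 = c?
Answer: -665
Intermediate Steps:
R(c) = -7 + c
-49 + (-R(-7*(-5)))*(72 - 50) = -49 + (-(-7 - 7*(-5)))*(72 - 50) = -49 - (-7 + 35)*22 = -49 - 1*28*22 = -49 - 28*22 = -49 - 616 = -665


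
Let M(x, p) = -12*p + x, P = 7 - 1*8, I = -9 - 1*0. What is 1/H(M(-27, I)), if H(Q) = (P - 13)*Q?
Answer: -1/1134 ≈ -0.00088183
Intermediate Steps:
I = -9 (I = -9 + 0 = -9)
P = -1 (P = 7 - 8 = -1)
M(x, p) = x - 12*p
H(Q) = -14*Q (H(Q) = (-1 - 13)*Q = -14*Q)
1/H(M(-27, I)) = 1/(-14*(-27 - 12*(-9))) = 1/(-14*(-27 + 108)) = 1/(-14*81) = 1/(-1134) = -1/1134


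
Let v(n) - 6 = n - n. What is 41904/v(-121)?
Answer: 6984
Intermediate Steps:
v(n) = 6 (v(n) = 6 + (n - n) = 6 + 0 = 6)
41904/v(-121) = 41904/6 = 41904*(⅙) = 6984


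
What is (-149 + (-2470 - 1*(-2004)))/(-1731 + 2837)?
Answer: -615/1106 ≈ -0.55606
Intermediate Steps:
(-149 + (-2470 - 1*(-2004)))/(-1731 + 2837) = (-149 + (-2470 + 2004))/1106 = (-149 - 466)*(1/1106) = -615*1/1106 = -615/1106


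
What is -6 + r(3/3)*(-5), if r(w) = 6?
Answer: -36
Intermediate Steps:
-6 + r(3/3)*(-5) = -6 + 6*(-5) = -6 - 30 = -36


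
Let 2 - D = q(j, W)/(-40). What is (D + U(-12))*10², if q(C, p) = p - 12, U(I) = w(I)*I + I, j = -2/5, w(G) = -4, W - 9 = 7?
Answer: 3810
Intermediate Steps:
W = 16 (W = 9 + 7 = 16)
j = -⅖ (j = -2*⅕ = -⅖ ≈ -0.40000)
U(I) = -3*I (U(I) = -4*I + I = -3*I)
q(C, p) = -12 + p
D = 21/10 (D = 2 - (-12 + 16)/(-40) = 2 - 4*(-1)/40 = 2 - 1*(-⅒) = 2 + ⅒ = 21/10 ≈ 2.1000)
(D + U(-12))*10² = (21/10 - 3*(-12))*10² = (21/10 + 36)*100 = (381/10)*100 = 3810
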